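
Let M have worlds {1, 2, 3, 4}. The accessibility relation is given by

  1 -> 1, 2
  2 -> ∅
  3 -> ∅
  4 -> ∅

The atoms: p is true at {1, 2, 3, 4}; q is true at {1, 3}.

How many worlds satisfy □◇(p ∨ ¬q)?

1: successors {1, 2}; ◇(p ∨ ¬q) there: 1:T, 2:F. ✗
2: no successors, so □◇(p ∨ ¬q) holds vacuously. ✓
3: no successors, so □◇(p ∨ ¬q) holds vacuously. ✓
4: no successors, so □◇(p ∨ ¬q) holds vacuously. ✓
Satisfying worlds: {2, 3, 4}.

3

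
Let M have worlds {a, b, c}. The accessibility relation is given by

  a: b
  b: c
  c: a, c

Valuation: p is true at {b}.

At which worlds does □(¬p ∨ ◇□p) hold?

a: successors {b}; ¬p ∨ ◇□p there: b:F. ✗
b: successors {c}; ¬p ∨ ◇□p there: c:T. ✓
c: successors {a, c}; ¬p ∨ ◇□p there: a:T, c:T. ✓

{b, c}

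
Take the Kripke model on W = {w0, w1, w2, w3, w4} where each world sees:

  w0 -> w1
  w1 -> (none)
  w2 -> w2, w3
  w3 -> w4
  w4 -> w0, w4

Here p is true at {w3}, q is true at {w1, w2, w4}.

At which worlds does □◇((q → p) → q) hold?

{w1, w2, w3, w4}

w0: successors {w1}; ◇((q → p) → q) there: w1:F. ✗
w1: no successors, so □◇((q → p) → q) holds vacuously. ✓
w2: successors {w2, w3}; ◇((q → p) → q) there: w2:T, w3:T. ✓
w3: successors {w4}; ◇((q → p) → q) there: w4:T. ✓
w4: successors {w0, w4}; ◇((q → p) → q) there: w0:T, w4:T. ✓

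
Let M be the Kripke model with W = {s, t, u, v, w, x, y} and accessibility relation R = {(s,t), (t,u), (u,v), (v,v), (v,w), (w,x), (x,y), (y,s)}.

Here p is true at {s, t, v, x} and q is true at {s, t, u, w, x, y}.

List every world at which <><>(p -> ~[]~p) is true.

s: successors {t}; <>(p -> ~[]~p) there: t:T. ✓
t: successors {u}; <>(p -> ~[]~p) there: u:T. ✓
u: successors {v}; <>(p -> ~[]~p) there: v:T. ✓
v: successors {v, w}; <>(p -> ~[]~p) there: v:T, w:F. ✓
w: successors {x}; <>(p -> ~[]~p) there: x:T. ✓
x: successors {y}; <>(p -> ~[]~p) there: y:T. ✓
y: successors {s}; <>(p -> ~[]~p) there: s:F. ✗

{s, t, u, v, w, x}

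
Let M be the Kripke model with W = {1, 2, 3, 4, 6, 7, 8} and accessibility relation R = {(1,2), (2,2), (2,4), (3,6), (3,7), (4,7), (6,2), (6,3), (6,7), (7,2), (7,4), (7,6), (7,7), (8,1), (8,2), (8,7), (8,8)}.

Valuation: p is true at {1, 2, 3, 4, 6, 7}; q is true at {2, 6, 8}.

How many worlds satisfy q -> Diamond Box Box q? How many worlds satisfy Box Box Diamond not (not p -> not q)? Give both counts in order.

For q -> Diamond Box Box q:
1: q is F, Diamond Box Box q is F. ✓
2: q is T, Diamond Box Box q is F. ✗
3: q is F, Diamond Box Box q is F. ✓
4: q is F, Diamond Box Box q is F. ✓
6: q is T, Diamond Box Box q is F. ✗
7: q is F, Diamond Box Box q is F. ✓
8: q is T, Diamond Box Box q is F. ✗
— 4 worlds.
For Box Box Diamond not (not p -> not q):
1: successors {2}; Box Diamond not (not p -> not q) there: 2:F. ✗
2: successors {2, 4}; Box Diamond not (not p -> not q) there: 2:F, 4:F. ✗
3: successors {6, 7}; Box Diamond not (not p -> not q) there: 6:F, 7:F. ✗
4: successors {7}; Box Diamond not (not p -> not q) there: 7:F. ✗
6: successors {2, 3, 7}; Box Diamond not (not p -> not q) there: 2:F, 3:F, 7:F. ✗
7: successors {2, 4, 6, 7}; Box Diamond not (not p -> not q) there: 2:F, 4:F, 6:F, 7:F. ✗
8: successors {1, 2, 7, 8}; Box Diamond not (not p -> not q) there: 1:F, 2:F, 7:F, 8:F. ✗
— 0 worlds.

4 and 0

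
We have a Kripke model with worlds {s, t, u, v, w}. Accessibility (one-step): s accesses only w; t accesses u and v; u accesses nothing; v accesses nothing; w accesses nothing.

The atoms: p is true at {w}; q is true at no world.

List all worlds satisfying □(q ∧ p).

{u, v, w}

s: successors {w}; q ∧ p there: w:F. ✗
t: successors {u, v}; q ∧ p there: u:F, v:F. ✗
u: no successors, so □(q ∧ p) holds vacuously. ✓
v: no successors, so □(q ∧ p) holds vacuously. ✓
w: no successors, so □(q ∧ p) holds vacuously. ✓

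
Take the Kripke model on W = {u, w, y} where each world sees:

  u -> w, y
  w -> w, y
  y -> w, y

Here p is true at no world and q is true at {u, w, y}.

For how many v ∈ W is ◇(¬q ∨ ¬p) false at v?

0

u: successors {w, y}; ¬q ∨ ¬p there: w:T, y:T. ✓
w: successors {w, y}; ¬q ∨ ¬p there: w:T, y:T. ✓
y: successors {w, y}; ¬q ∨ ¬p there: w:T, y:T. ✓
Satisfying worlds: {u, w, y}.
So ◇(¬q ∨ ¬p) fails at the other 0 worlds.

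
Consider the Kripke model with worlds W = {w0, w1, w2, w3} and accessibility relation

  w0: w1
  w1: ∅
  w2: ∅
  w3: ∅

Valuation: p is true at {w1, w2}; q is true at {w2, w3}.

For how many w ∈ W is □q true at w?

w0: successors {w1}; q there: w1:F. ✗
w1: no successors, so □q holds vacuously. ✓
w2: no successors, so □q holds vacuously. ✓
w3: no successors, so □q holds vacuously. ✓
Satisfying worlds: {w1, w2, w3}.

3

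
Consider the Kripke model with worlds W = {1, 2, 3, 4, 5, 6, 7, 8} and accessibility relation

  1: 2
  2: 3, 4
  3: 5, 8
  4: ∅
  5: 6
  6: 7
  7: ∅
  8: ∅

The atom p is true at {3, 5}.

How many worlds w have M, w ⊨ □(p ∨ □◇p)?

6

1: successors {2}; p ∨ □◇p there: 2:F. ✗
2: successors {3, 4}; p ∨ □◇p there: 3:T, 4:T. ✓
3: successors {5, 8}; p ∨ □◇p there: 5:T, 8:T. ✓
4: no successors, so □(p ∨ □◇p) holds vacuously. ✓
5: successors {6}; p ∨ □◇p there: 6:F. ✗
6: successors {7}; p ∨ □◇p there: 7:T. ✓
7: no successors, so □(p ∨ □◇p) holds vacuously. ✓
8: no successors, so □(p ∨ □◇p) holds vacuously. ✓
Satisfying worlds: {2, 3, 4, 6, 7, 8}.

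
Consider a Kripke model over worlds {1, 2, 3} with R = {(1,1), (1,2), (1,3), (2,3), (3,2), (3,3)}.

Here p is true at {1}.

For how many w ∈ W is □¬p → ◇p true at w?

1: □¬p is F, ◇p is T. ✓
2: □¬p is T, ◇p is F. ✗
3: □¬p is T, ◇p is F. ✗
Satisfying worlds: {1}.

1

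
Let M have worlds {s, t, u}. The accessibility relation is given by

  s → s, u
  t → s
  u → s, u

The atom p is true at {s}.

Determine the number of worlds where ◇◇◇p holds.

3

s: successors {s, u}; ◇◇p there: s:T, u:T. ✓
t: successors {s}; ◇◇p there: s:T. ✓
u: successors {s, u}; ◇◇p there: s:T, u:T. ✓
Satisfying worlds: {s, t, u}.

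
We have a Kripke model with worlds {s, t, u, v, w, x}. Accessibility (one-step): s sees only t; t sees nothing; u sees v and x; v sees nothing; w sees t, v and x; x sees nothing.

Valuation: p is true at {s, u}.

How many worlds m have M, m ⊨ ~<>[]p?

3

s: <>[]p is T. ✗
t: <>[]p is F. ✓
u: <>[]p is T. ✗
v: <>[]p is F. ✓
w: <>[]p is T. ✗
x: <>[]p is F. ✓
Satisfying worlds: {t, v, x}.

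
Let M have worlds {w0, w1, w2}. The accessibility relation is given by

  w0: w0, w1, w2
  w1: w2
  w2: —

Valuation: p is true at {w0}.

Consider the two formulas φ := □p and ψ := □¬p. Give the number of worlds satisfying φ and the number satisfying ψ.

1 and 2

For □p:
w0: successors {w0, w1, w2}; p there: w0:T, w1:F, w2:F. ✗
w1: successors {w2}; p there: w2:F. ✗
w2: no successors, so □p holds vacuously. ✓
— 1 world.
For □¬p:
w0: successors {w0, w1, w2}; ¬p there: w0:F, w1:T, w2:T. ✗
w1: successors {w2}; ¬p there: w2:T. ✓
w2: no successors, so □¬p holds vacuously. ✓
— 2 worlds.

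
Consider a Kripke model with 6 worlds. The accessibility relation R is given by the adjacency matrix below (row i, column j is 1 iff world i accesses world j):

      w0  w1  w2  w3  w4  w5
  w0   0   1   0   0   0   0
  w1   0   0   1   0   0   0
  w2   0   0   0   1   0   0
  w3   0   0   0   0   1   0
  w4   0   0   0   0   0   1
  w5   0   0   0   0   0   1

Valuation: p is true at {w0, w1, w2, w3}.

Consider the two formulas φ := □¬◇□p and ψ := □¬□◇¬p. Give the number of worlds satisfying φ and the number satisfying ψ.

5 and 1

For □¬◇□p:
w0: successors {w1}; ¬◇□p there: w1:F. ✗
w1: successors {w2}; ¬◇□p there: w2:T. ✓
w2: successors {w3}; ¬◇□p there: w3:T. ✓
w3: successors {w4}; ¬◇□p there: w4:T. ✓
w4: successors {w5}; ¬◇□p there: w5:T. ✓
w5: successors {w5}; ¬◇□p there: w5:T. ✓
— 5 worlds.
For □¬□◇¬p:
w0: successors {w1}; ¬□◇¬p there: w1:T. ✓
w1: successors {w2}; ¬□◇¬p there: w2:F. ✗
w2: successors {w3}; ¬□◇¬p there: w3:F. ✗
w3: successors {w4}; ¬□◇¬p there: w4:F. ✗
w4: successors {w5}; ¬□◇¬p there: w5:F. ✗
w5: successors {w5}; ¬□◇¬p there: w5:F. ✗
— 1 world.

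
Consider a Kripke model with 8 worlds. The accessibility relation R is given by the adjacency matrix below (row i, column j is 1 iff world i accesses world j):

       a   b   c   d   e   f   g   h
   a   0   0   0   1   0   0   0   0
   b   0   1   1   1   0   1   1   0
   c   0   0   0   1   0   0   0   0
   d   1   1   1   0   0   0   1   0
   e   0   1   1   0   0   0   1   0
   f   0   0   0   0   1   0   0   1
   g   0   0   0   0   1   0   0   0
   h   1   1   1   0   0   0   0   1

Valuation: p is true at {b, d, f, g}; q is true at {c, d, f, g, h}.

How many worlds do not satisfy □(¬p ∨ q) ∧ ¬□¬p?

a: □(¬p ∨ q) is T, ¬□¬p is T. ✓
b: □(¬p ∨ q) is F, ¬□¬p is T. ✗
c: □(¬p ∨ q) is T, ¬□¬p is T. ✓
d: □(¬p ∨ q) is F, ¬□¬p is T. ✗
e: □(¬p ∨ q) is F, ¬□¬p is T. ✗
f: □(¬p ∨ q) is T, ¬□¬p is F. ✗
g: □(¬p ∨ q) is T, ¬□¬p is F. ✗
h: □(¬p ∨ q) is F, ¬□¬p is T. ✗
Satisfying worlds: {a, c}.
So □(¬p ∨ q) ∧ ¬□¬p fails at the other 6 worlds.

6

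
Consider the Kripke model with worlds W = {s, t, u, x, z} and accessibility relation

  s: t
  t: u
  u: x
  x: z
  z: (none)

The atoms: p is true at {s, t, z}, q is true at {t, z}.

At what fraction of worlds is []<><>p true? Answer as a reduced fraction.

s: successors {t}; <><>p there: t:F. ✗
t: successors {u}; <><>p there: u:T. ✓
u: successors {x}; <><>p there: x:F. ✗
x: successors {z}; <><>p there: z:F. ✗
z: no successors, so []<><>p holds vacuously. ✓
That's 2 of 5 worlds, so 2/5.

2/5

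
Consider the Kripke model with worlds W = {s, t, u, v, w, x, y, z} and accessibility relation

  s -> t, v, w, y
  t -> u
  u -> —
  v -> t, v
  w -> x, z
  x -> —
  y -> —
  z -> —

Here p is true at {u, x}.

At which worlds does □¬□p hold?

s: successors {t, v, w, y}; ¬□p there: t:F, v:T, w:T, y:F. ✗
t: successors {u}; ¬□p there: u:F. ✗
u: no successors, so □¬□p holds vacuously. ✓
v: successors {t, v}; ¬□p there: t:F, v:T. ✗
w: successors {x, z}; ¬□p there: x:F, z:F. ✗
x: no successors, so □¬□p holds vacuously. ✓
y: no successors, so □¬□p holds vacuously. ✓
z: no successors, so □¬□p holds vacuously. ✓

{u, x, y, z}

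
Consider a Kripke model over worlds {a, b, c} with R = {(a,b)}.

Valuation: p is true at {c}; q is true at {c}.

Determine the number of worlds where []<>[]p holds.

a: successors {b}; <>[]p there: b:F. ✗
b: no successors, so []<>[]p holds vacuously. ✓
c: no successors, so []<>[]p holds vacuously. ✓
Satisfying worlds: {b, c}.

2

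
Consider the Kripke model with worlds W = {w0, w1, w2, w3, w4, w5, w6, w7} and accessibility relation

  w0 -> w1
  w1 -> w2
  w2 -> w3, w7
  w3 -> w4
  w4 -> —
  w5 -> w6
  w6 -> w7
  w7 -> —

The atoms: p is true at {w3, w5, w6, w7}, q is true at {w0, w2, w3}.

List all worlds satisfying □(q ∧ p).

w0: successors {w1}; q ∧ p there: w1:F. ✗
w1: successors {w2}; q ∧ p there: w2:F. ✗
w2: successors {w3, w7}; q ∧ p there: w3:T, w7:F. ✗
w3: successors {w4}; q ∧ p there: w4:F. ✗
w4: no successors, so □(q ∧ p) holds vacuously. ✓
w5: successors {w6}; q ∧ p there: w6:F. ✗
w6: successors {w7}; q ∧ p there: w7:F. ✗
w7: no successors, so □(q ∧ p) holds vacuously. ✓

{w4, w7}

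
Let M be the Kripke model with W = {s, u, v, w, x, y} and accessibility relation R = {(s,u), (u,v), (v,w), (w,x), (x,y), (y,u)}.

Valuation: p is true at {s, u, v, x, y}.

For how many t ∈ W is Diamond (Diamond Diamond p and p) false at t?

3

s: successors {u}; Diamond Diamond p and p there: u:F. ✗
u: successors {v}; Diamond Diamond p and p there: v:T. ✓
v: successors {w}; Diamond Diamond p and p there: w:F. ✗
w: successors {x}; Diamond Diamond p and p there: x:T. ✓
x: successors {y}; Diamond Diamond p and p there: y:T. ✓
y: successors {u}; Diamond Diamond p and p there: u:F. ✗
Satisfying worlds: {u, w, x}.
So Diamond (Diamond Diamond p and p) fails at the other 3 worlds.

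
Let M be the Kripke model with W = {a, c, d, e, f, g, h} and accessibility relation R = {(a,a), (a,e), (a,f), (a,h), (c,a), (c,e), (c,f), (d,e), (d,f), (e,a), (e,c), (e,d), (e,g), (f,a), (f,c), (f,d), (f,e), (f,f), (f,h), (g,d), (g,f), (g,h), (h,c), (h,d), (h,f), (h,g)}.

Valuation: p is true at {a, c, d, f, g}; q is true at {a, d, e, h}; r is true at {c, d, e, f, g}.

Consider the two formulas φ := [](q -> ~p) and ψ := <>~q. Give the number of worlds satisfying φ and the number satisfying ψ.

For [](q -> ~p):
a: successors {a, e, f, h}; q -> ~p there: a:F, e:T, f:T, h:T. ✗
c: successors {a, e, f}; q -> ~p there: a:F, e:T, f:T. ✗
d: successors {e, f}; q -> ~p there: e:T, f:T. ✓
e: successors {a, c, d, g}; q -> ~p there: a:F, c:T, d:F, g:T. ✗
f: successors {a, c, d, e, f, h}; q -> ~p there: a:F, c:T, d:F, e:T, f:T, h:T. ✗
g: successors {d, f, h}; q -> ~p there: d:F, f:T, h:T. ✗
h: successors {c, d, f, g}; q -> ~p there: c:T, d:F, f:T, g:T. ✗
— 1 world.
For <>~q:
a: successors {a, e, f, h}; ~q there: a:F, e:F, f:T, h:F. ✓
c: successors {a, e, f}; ~q there: a:F, e:F, f:T. ✓
d: successors {e, f}; ~q there: e:F, f:T. ✓
e: successors {a, c, d, g}; ~q there: a:F, c:T, d:F, g:T. ✓
f: successors {a, c, d, e, f, h}; ~q there: a:F, c:T, d:F, e:F, f:T, h:F. ✓
g: successors {d, f, h}; ~q there: d:F, f:T, h:F. ✓
h: successors {c, d, f, g}; ~q there: c:T, d:F, f:T, g:T. ✓
— 7 worlds.

1 and 7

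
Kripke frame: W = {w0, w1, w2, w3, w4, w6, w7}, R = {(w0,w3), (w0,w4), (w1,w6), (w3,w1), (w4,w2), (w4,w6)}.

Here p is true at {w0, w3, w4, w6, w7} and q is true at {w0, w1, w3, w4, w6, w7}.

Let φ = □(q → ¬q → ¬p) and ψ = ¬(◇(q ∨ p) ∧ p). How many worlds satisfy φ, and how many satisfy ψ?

7 and 4

For □(q → ¬q → ¬p):
w0: successors {w3, w4}; q → ¬q → ¬p there: w3:T, w4:T. ✓
w1: successors {w6}; q → ¬q → ¬p there: w6:T. ✓
w2: no successors, so □(q → ¬q → ¬p) holds vacuously. ✓
w3: successors {w1}; q → ¬q → ¬p there: w1:T. ✓
w4: successors {w2, w6}; q → ¬q → ¬p there: w2:T, w6:T. ✓
w6: no successors, so □(q → ¬q → ¬p) holds vacuously. ✓
w7: no successors, so □(q → ¬q → ¬p) holds vacuously. ✓
— 7 worlds.
For ¬(◇(q ∨ p) ∧ p):
w0: ◇(q ∨ p) ∧ p is T. ✗
w1: ◇(q ∨ p) ∧ p is F. ✓
w2: ◇(q ∨ p) ∧ p is F. ✓
w3: ◇(q ∨ p) ∧ p is T. ✗
w4: ◇(q ∨ p) ∧ p is T. ✗
w6: ◇(q ∨ p) ∧ p is F. ✓
w7: ◇(q ∨ p) ∧ p is F. ✓
— 4 worlds.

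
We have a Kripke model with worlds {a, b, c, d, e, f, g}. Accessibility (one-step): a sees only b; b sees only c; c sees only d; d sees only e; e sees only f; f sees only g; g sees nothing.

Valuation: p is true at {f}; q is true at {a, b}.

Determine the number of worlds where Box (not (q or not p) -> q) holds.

6

a: successors {b}; not (q or not p) -> q there: b:T. ✓
b: successors {c}; not (q or not p) -> q there: c:T. ✓
c: successors {d}; not (q or not p) -> q there: d:T. ✓
d: successors {e}; not (q or not p) -> q there: e:T. ✓
e: successors {f}; not (q or not p) -> q there: f:F. ✗
f: successors {g}; not (q or not p) -> q there: g:T. ✓
g: no successors, so Box (not (q or not p) -> q) holds vacuously. ✓
Satisfying worlds: {a, b, c, d, f, g}.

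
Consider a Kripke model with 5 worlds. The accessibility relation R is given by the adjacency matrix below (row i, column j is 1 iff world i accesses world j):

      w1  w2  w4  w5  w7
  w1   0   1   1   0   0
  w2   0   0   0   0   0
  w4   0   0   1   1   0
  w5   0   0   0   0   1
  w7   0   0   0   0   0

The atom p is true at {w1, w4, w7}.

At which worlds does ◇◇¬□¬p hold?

w1: successors {w2, w4}; ◇¬□¬p there: w2:F, w4:T. ✓
w2: no successors, so ◇◇¬□¬p fails. ✗
w4: successors {w4, w5}; ◇¬□¬p there: w4:T, w5:F. ✓
w5: successors {w7}; ◇¬□¬p there: w7:F. ✗
w7: no successors, so ◇◇¬□¬p fails. ✗

{w1, w4}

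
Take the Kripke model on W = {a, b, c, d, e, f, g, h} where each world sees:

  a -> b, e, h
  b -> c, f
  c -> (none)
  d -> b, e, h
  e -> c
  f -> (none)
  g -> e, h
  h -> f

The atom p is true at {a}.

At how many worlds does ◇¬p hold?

6

a: successors {b, e, h}; ¬p there: b:T, e:T, h:T. ✓
b: successors {c, f}; ¬p there: c:T, f:T. ✓
c: no successors, so ◇¬p fails. ✗
d: successors {b, e, h}; ¬p there: b:T, e:T, h:T. ✓
e: successors {c}; ¬p there: c:T. ✓
f: no successors, so ◇¬p fails. ✗
g: successors {e, h}; ¬p there: e:T, h:T. ✓
h: successors {f}; ¬p there: f:T. ✓
Satisfying worlds: {a, b, d, e, g, h}.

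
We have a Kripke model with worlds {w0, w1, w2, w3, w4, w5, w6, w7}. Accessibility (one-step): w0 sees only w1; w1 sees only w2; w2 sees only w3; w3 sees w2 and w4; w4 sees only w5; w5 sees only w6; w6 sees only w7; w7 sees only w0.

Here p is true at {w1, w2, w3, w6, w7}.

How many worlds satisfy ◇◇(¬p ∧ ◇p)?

2

w0: successors {w1}; ◇(¬p ∧ ◇p) there: w1:F. ✗
w1: successors {w2}; ◇(¬p ∧ ◇p) there: w2:F. ✗
w2: successors {w3}; ◇(¬p ∧ ◇p) there: w3:F. ✗
w3: successors {w2, w4}; ◇(¬p ∧ ◇p) there: w2:F, w4:T. ✓
w4: successors {w5}; ◇(¬p ∧ ◇p) there: w5:F. ✗
w5: successors {w6}; ◇(¬p ∧ ◇p) there: w6:F. ✗
w6: successors {w7}; ◇(¬p ∧ ◇p) there: w7:T. ✓
w7: successors {w0}; ◇(¬p ∧ ◇p) there: w0:F. ✗
Satisfying worlds: {w3, w6}.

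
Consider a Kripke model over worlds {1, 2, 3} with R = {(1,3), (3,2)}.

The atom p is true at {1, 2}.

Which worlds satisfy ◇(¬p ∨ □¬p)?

1: successors {3}; ¬p ∨ □¬p there: 3:T. ✓
2: no successors, so ◇(¬p ∨ □¬p) fails. ✗
3: successors {2}; ¬p ∨ □¬p there: 2:T. ✓

{1, 3}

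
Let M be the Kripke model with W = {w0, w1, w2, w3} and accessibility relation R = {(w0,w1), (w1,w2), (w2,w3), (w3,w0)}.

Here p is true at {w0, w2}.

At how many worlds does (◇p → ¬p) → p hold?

2

w0: ◇p → ¬p is T, p is T. ✓
w1: ◇p → ¬p is T, p is F. ✗
w2: ◇p → ¬p is T, p is T. ✓
w3: ◇p → ¬p is T, p is F. ✗
Satisfying worlds: {w0, w2}.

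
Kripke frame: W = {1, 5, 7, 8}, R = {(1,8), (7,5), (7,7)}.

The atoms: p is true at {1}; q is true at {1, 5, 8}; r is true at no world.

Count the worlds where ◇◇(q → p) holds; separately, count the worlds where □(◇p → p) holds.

For ◇◇(q → p):
1: successors {8}; ◇(q → p) there: 8:F. ✗
5: no successors, so ◇◇(q → p) fails. ✗
7: successors {5, 7}; ◇(q → p) there: 5:F, 7:T. ✓
8: no successors, so ◇◇(q → p) fails. ✗
— 1 world.
For □(◇p → p):
1: successors {8}; ◇p → p there: 8:T. ✓
5: no successors, so □(◇p → p) holds vacuously. ✓
7: successors {5, 7}; ◇p → p there: 5:T, 7:T. ✓
8: no successors, so □(◇p → p) holds vacuously. ✓
— 4 worlds.

1 and 4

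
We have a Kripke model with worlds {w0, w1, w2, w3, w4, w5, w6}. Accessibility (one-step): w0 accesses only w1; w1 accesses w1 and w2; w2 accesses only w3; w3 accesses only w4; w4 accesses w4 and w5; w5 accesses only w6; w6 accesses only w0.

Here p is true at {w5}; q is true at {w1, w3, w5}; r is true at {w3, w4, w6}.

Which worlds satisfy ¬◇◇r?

{w0, w5, w6}

w0: ◇◇r is F. ✓
w1: ◇◇r is T. ✗
w2: ◇◇r is T. ✗
w3: ◇◇r is T. ✗
w4: ◇◇r is T. ✗
w5: ◇◇r is F. ✓
w6: ◇◇r is F. ✓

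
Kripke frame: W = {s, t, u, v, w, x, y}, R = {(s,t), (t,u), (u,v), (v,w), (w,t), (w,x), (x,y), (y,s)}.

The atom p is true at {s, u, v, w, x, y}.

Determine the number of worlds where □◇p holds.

s: successors {t}; ◇p there: t:T. ✓
t: successors {u}; ◇p there: u:T. ✓
u: successors {v}; ◇p there: v:T. ✓
v: successors {w}; ◇p there: w:T. ✓
w: successors {t, x}; ◇p there: t:T, x:T. ✓
x: successors {y}; ◇p there: y:T. ✓
y: successors {s}; ◇p there: s:F. ✗
Satisfying worlds: {s, t, u, v, w, x}.

6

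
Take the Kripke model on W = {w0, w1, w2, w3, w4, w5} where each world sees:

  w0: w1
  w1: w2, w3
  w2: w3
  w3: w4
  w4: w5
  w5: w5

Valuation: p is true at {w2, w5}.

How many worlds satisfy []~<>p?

w0: successors {w1}; ~<>p there: w1:F. ✗
w1: successors {w2, w3}; ~<>p there: w2:T, w3:T. ✓
w2: successors {w3}; ~<>p there: w3:T. ✓
w3: successors {w4}; ~<>p there: w4:F. ✗
w4: successors {w5}; ~<>p there: w5:F. ✗
w5: successors {w5}; ~<>p there: w5:F. ✗
Satisfying worlds: {w1, w2}.

2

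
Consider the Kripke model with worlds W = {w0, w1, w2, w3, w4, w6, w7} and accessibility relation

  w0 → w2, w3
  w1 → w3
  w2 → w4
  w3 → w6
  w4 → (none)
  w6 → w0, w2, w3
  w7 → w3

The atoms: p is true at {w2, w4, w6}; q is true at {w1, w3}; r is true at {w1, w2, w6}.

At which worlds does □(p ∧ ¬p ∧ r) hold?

w0: successors {w2, w3}; p ∧ ¬p ∧ r there: w2:F, w3:F. ✗
w1: successors {w3}; p ∧ ¬p ∧ r there: w3:F. ✗
w2: successors {w4}; p ∧ ¬p ∧ r there: w4:F. ✗
w3: successors {w6}; p ∧ ¬p ∧ r there: w6:F. ✗
w4: no successors, so □(p ∧ ¬p ∧ r) holds vacuously. ✓
w6: successors {w0, w2, w3}; p ∧ ¬p ∧ r there: w0:F, w2:F, w3:F. ✗
w7: successors {w3}; p ∧ ¬p ∧ r there: w3:F. ✗

{w4}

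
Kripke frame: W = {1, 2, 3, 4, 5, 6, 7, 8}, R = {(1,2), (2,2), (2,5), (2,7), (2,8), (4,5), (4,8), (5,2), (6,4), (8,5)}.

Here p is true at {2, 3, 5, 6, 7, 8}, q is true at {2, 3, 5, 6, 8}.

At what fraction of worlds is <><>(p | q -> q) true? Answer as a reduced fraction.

1: successors {2}; <>(p | q -> q) there: 2:T. ✓
2: successors {2, 5, 7, 8}; <>(p | q -> q) there: 2:T, 5:T, 7:F, 8:T. ✓
3: no successors, so <><>(p | q -> q) fails. ✗
4: successors {5, 8}; <>(p | q -> q) there: 5:T, 8:T. ✓
5: successors {2}; <>(p | q -> q) there: 2:T. ✓
6: successors {4}; <>(p | q -> q) there: 4:T. ✓
7: no successors, so <><>(p | q -> q) fails. ✗
8: successors {5}; <>(p | q -> q) there: 5:T. ✓
That's 6 of 8 worlds, so 6/8 = 3/4.

3/4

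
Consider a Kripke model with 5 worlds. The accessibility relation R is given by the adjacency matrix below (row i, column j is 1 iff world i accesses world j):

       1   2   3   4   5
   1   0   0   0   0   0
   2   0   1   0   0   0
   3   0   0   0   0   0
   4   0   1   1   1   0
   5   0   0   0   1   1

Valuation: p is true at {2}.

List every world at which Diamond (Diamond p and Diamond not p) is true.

{4, 5}

1: no successors, so Diamond (Diamond p and Diamond not p) fails. ✗
2: successors {2}; Diamond p and Diamond not p there: 2:F. ✗
3: no successors, so Diamond (Diamond p and Diamond not p) fails. ✗
4: successors {2, 3, 4}; Diamond p and Diamond not p there: 2:F, 3:F, 4:T. ✓
5: successors {4, 5}; Diamond p and Diamond not p there: 4:T, 5:F. ✓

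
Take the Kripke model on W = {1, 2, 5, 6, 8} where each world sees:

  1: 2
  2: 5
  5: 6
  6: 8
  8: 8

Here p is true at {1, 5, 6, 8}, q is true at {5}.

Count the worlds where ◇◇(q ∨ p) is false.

1: successors {2}; ◇(q ∨ p) there: 2:T. ✓
2: successors {5}; ◇(q ∨ p) there: 5:T. ✓
5: successors {6}; ◇(q ∨ p) there: 6:T. ✓
6: successors {8}; ◇(q ∨ p) there: 8:T. ✓
8: successors {8}; ◇(q ∨ p) there: 8:T. ✓
Satisfying worlds: {1, 2, 5, 6, 8}.
So ◇◇(q ∨ p) fails at the other 0 worlds.

0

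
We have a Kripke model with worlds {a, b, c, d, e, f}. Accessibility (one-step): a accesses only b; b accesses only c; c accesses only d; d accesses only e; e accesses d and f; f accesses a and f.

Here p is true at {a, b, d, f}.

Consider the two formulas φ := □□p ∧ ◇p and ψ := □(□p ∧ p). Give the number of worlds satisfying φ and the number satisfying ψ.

For □□p ∧ ◇p:
a: □□p is F, ◇p is T. ✗
b: □□p is T, ◇p is F. ✗
c: □□p is F, ◇p is T. ✗
d: □□p is T, ◇p is F. ✗
e: □□p is F, ◇p is T. ✗
f: □□p is T, ◇p is T. ✓
— 1 world.
For □(□p ∧ p):
a: successors {b}; □p ∧ p there: b:F. ✗
b: successors {c}; □p ∧ p there: c:F. ✗
c: successors {d}; □p ∧ p there: d:F. ✗
d: successors {e}; □p ∧ p there: e:F. ✗
e: successors {d, f}; □p ∧ p there: d:F, f:T. ✗
f: successors {a, f}; □p ∧ p there: a:T, f:T. ✓
— 1 world.

1 and 1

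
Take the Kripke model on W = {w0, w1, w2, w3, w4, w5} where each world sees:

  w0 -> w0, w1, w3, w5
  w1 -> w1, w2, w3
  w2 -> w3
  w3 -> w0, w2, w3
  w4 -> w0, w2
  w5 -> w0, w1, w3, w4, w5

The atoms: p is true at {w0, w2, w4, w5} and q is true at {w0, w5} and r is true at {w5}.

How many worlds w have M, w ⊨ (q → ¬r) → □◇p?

3

w0: q → ¬r is T, □◇p is T. ✓
w1: q → ¬r is T, □◇p is F. ✗
w2: q → ¬r is T, □◇p is T. ✓
w3: q → ¬r is T, □◇p is F. ✗
w4: q → ¬r is T, □◇p is F. ✗
w5: q → ¬r is F, □◇p is T. ✓
Satisfying worlds: {w0, w2, w5}.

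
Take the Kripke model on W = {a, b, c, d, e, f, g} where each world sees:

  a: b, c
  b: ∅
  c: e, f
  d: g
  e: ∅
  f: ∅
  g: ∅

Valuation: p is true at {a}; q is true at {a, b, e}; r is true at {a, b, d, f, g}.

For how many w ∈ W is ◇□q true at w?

a: successors {b, c}; □q there: b:T, c:F. ✓
b: no successors, so ◇□q fails. ✗
c: successors {e, f}; □q there: e:T, f:T. ✓
d: successors {g}; □q there: g:T. ✓
e: no successors, so ◇□q fails. ✗
f: no successors, so ◇□q fails. ✗
g: no successors, so ◇□q fails. ✗
Satisfying worlds: {a, c, d}.

3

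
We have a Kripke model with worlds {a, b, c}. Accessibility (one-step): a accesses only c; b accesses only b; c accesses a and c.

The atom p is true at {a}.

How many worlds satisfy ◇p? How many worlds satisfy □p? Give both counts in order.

1 and 0

For ◇p:
a: successors {c}; p there: c:F. ✗
b: successors {b}; p there: b:F. ✗
c: successors {a, c}; p there: a:T, c:F. ✓
— 1 world.
For □p:
a: successors {c}; p there: c:F. ✗
b: successors {b}; p there: b:F. ✗
c: successors {a, c}; p there: a:T, c:F. ✗
— 0 worlds.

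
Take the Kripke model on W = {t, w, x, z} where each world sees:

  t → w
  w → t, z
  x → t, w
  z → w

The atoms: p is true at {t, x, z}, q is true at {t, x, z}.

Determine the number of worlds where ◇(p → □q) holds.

t: successors {w}; p → □q there: w:T. ✓
w: successors {t, z}; p → □q there: t:F, z:F. ✗
x: successors {t, w}; p → □q there: t:F, w:T. ✓
z: successors {w}; p → □q there: w:T. ✓
Satisfying worlds: {t, x, z}.

3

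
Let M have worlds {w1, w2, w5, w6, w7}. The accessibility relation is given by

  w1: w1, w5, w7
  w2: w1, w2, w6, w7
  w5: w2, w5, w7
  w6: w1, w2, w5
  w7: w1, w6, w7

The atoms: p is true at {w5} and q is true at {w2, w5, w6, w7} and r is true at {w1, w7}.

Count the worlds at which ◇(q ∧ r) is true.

4

w1: successors {w1, w5, w7}; q ∧ r there: w1:F, w5:F, w7:T. ✓
w2: successors {w1, w2, w6, w7}; q ∧ r there: w1:F, w2:F, w6:F, w7:T. ✓
w5: successors {w2, w5, w7}; q ∧ r there: w2:F, w5:F, w7:T. ✓
w6: successors {w1, w2, w5}; q ∧ r there: w1:F, w2:F, w5:F. ✗
w7: successors {w1, w6, w7}; q ∧ r there: w1:F, w6:F, w7:T. ✓
Satisfying worlds: {w1, w2, w5, w7}.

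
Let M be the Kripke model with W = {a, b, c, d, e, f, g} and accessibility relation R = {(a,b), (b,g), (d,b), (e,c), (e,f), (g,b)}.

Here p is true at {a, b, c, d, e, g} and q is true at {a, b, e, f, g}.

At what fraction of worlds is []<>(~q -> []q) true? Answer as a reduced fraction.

6/7

a: successors {b}; <>(~q -> []q) there: b:T. ✓
b: successors {g}; <>(~q -> []q) there: g:T. ✓
c: no successors, so []<>(~q -> []q) holds vacuously. ✓
d: successors {b}; <>(~q -> []q) there: b:T. ✓
e: successors {c, f}; <>(~q -> []q) there: c:F, f:F. ✗
f: no successors, so []<>(~q -> []q) holds vacuously. ✓
g: successors {b}; <>(~q -> []q) there: b:T. ✓
That's 6 of 7 worlds, so 6/7.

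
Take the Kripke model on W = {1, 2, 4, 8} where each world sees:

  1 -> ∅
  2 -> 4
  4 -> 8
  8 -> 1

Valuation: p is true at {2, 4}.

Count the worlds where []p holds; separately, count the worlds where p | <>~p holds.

2 and 3

For []p:
1: no successors, so []p holds vacuously. ✓
2: successors {4}; p there: 4:T. ✓
4: successors {8}; p there: 8:F. ✗
8: successors {1}; p there: 1:F. ✗
— 2 worlds.
For p | <>~p:
1: p is F, <>~p is F. ✗
2: p is T, <>~p is F. ✓
4: p is T, <>~p is T. ✓
8: p is F, <>~p is T. ✓
— 3 worlds.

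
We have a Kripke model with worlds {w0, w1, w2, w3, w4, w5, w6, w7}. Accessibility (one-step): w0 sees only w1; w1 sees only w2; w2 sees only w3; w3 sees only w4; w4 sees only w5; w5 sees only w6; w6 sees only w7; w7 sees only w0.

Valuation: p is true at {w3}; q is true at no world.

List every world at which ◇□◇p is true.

w0: successors {w1}; □◇p there: w1:T. ✓
w1: successors {w2}; □◇p there: w2:F. ✗
w2: successors {w3}; □◇p there: w3:F. ✗
w3: successors {w4}; □◇p there: w4:F. ✗
w4: successors {w5}; □◇p there: w5:F. ✗
w5: successors {w6}; □◇p there: w6:F. ✗
w6: successors {w7}; □◇p there: w7:F. ✗
w7: successors {w0}; □◇p there: w0:F. ✗

{w0}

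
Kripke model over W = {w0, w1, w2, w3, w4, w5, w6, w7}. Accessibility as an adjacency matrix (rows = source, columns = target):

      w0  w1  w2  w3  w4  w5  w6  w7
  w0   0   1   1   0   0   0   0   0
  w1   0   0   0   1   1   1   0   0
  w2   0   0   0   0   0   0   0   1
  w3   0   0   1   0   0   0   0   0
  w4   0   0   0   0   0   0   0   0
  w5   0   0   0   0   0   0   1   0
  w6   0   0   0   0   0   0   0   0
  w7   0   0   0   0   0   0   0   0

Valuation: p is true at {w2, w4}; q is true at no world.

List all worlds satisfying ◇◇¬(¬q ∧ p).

w0: successors {w1, w2}; ◇¬(¬q ∧ p) there: w1:T, w2:T. ✓
w1: successors {w3, w4, w5}; ◇¬(¬q ∧ p) there: w3:F, w4:F, w5:T. ✓
w2: successors {w7}; ◇¬(¬q ∧ p) there: w7:F. ✗
w3: successors {w2}; ◇¬(¬q ∧ p) there: w2:T. ✓
w4: no successors, so ◇◇¬(¬q ∧ p) fails. ✗
w5: successors {w6}; ◇¬(¬q ∧ p) there: w6:F. ✗
w6: no successors, so ◇◇¬(¬q ∧ p) fails. ✗
w7: no successors, so ◇◇¬(¬q ∧ p) fails. ✗

{w0, w1, w3}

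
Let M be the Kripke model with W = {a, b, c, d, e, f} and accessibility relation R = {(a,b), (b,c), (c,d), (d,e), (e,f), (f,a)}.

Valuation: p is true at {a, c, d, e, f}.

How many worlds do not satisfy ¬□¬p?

1

a: □¬p is T. ✗
b: □¬p is F. ✓
c: □¬p is F. ✓
d: □¬p is F. ✓
e: □¬p is F. ✓
f: □¬p is F. ✓
Satisfying worlds: {b, c, d, e, f}.
So ¬□¬p fails at the other 1 world.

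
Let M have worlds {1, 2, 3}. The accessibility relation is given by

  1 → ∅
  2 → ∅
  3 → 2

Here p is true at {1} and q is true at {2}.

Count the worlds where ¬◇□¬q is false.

1

1: ◇□¬q is F. ✓
2: ◇□¬q is F. ✓
3: ◇□¬q is T. ✗
Satisfying worlds: {1, 2}.
So ¬◇□¬q fails at the other 1 world.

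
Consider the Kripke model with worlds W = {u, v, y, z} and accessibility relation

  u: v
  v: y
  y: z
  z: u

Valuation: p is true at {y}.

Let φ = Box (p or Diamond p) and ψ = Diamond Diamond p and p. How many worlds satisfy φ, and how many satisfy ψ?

2 and 0

For Box (p or Diamond p):
u: successors {v}; p or Diamond p there: v:T. ✓
v: successors {y}; p or Diamond p there: y:T. ✓
y: successors {z}; p or Diamond p there: z:F. ✗
z: successors {u}; p or Diamond p there: u:F. ✗
— 2 worlds.
For Diamond Diamond p and p:
u: Diamond Diamond p is T, p is F. ✗
v: Diamond Diamond p is F, p is F. ✗
y: Diamond Diamond p is F, p is T. ✗
z: Diamond Diamond p is F, p is F. ✗
— 0 worlds.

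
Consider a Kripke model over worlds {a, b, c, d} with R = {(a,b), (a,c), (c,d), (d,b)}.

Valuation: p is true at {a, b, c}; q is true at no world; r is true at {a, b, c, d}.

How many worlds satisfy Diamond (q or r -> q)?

a: successors {b, c}; q or r -> q there: b:F, c:F. ✗
b: no successors, so Diamond (q or r -> q) fails. ✗
c: successors {d}; q or r -> q there: d:F. ✗
d: successors {b}; q or r -> q there: b:F. ✗
Satisfying worlds: ∅.

0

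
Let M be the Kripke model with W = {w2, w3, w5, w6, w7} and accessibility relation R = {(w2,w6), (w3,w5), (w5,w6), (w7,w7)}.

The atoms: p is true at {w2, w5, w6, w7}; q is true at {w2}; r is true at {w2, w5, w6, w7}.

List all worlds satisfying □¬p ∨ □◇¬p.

{w6}

w2: □¬p is F, □◇¬p is F. ✗
w3: □¬p is F, □◇¬p is F. ✗
w5: □¬p is F, □◇¬p is F. ✗
w6: □¬p is T, □◇¬p is T. ✓
w7: □¬p is F, □◇¬p is F. ✗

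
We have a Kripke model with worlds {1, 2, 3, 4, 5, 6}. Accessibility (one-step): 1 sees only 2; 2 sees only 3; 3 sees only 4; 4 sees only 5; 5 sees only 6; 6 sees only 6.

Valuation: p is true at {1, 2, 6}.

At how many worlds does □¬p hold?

1: successors {2}; ¬p there: 2:F. ✗
2: successors {3}; ¬p there: 3:T. ✓
3: successors {4}; ¬p there: 4:T. ✓
4: successors {5}; ¬p there: 5:T. ✓
5: successors {6}; ¬p there: 6:F. ✗
6: successors {6}; ¬p there: 6:F. ✗
Satisfying worlds: {2, 3, 4}.

3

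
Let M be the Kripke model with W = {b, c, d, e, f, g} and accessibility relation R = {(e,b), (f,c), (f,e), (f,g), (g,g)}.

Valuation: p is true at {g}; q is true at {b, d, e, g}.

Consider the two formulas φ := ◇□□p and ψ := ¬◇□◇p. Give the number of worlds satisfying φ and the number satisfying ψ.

For ◇□□p:
b: no successors, so ◇□□p fails. ✗
c: no successors, so ◇□□p fails. ✗
d: no successors, so ◇□□p fails. ✗
e: successors {b}; □□p there: b:T. ✓
f: successors {c, e, g}; □□p there: c:T, e:T, g:T. ✓
g: successors {g}; □□p there: g:T. ✓
— 3 worlds.
For ¬◇□◇p:
b: ◇□◇p is F. ✓
c: ◇□◇p is F. ✓
d: ◇□◇p is F. ✓
e: ◇□◇p is T. ✗
f: ◇□◇p is T. ✗
g: ◇□◇p is T. ✗
— 3 worlds.

3 and 3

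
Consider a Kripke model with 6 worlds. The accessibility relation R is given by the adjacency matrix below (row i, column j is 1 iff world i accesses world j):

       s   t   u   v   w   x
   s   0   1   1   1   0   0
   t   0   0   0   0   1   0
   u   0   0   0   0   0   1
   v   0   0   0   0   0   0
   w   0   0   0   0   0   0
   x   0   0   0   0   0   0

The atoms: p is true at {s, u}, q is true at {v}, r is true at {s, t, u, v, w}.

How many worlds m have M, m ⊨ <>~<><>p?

3

s: successors {t, u, v}; ~<><>p there: t:T, u:T, v:T. ✓
t: successors {w}; ~<><>p there: w:T. ✓
u: successors {x}; ~<><>p there: x:T. ✓
v: no successors, so <>~<><>p fails. ✗
w: no successors, so <>~<><>p fails. ✗
x: no successors, so <>~<><>p fails. ✗
Satisfying worlds: {s, t, u}.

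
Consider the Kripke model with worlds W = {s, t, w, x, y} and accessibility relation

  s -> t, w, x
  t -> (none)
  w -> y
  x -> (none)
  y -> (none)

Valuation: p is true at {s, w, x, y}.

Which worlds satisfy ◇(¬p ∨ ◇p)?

s: successors {t, w, x}; ¬p ∨ ◇p there: t:T, w:T, x:F. ✓
t: no successors, so ◇(¬p ∨ ◇p) fails. ✗
w: successors {y}; ¬p ∨ ◇p there: y:F. ✗
x: no successors, so ◇(¬p ∨ ◇p) fails. ✗
y: no successors, so ◇(¬p ∨ ◇p) fails. ✗

{s}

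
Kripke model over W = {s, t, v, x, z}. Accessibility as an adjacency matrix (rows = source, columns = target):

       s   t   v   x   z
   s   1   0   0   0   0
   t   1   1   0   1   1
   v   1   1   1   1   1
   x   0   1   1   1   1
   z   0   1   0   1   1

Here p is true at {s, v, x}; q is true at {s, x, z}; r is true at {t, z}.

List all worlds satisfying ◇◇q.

{s, t, v, x, z}

s: successors {s}; ◇q there: s:T. ✓
t: successors {s, t, x, z}; ◇q there: s:T, t:T, x:T, z:T. ✓
v: successors {s, t, v, x, z}; ◇q there: s:T, t:T, v:T, x:T, z:T. ✓
x: successors {t, v, x, z}; ◇q there: t:T, v:T, x:T, z:T. ✓
z: successors {t, x, z}; ◇q there: t:T, x:T, z:T. ✓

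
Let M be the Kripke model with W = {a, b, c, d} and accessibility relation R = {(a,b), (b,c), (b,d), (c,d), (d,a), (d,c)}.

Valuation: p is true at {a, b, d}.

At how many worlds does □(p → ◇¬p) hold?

3

a: successors {b}; p → ◇¬p there: b:T. ✓
b: successors {c, d}; p → ◇¬p there: c:T, d:T. ✓
c: successors {d}; p → ◇¬p there: d:T. ✓
d: successors {a, c}; p → ◇¬p there: a:F, c:T. ✗
Satisfying worlds: {a, b, c}.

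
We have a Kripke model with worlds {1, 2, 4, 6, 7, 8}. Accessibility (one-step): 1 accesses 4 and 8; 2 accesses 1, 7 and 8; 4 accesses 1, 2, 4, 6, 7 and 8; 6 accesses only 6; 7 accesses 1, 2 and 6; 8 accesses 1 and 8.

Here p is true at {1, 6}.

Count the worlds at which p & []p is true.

1: p is T, []p is F. ✗
2: p is F, []p is F. ✗
4: p is F, []p is F. ✗
6: p is T, []p is T. ✓
7: p is F, []p is F. ✗
8: p is F, []p is F. ✗
Satisfying worlds: {6}.

1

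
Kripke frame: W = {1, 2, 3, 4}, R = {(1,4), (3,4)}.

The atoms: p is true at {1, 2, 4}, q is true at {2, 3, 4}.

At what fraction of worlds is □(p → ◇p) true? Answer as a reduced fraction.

1/2

1: successors {4}; p → ◇p there: 4:F. ✗
2: no successors, so □(p → ◇p) holds vacuously. ✓
3: successors {4}; p → ◇p there: 4:F. ✗
4: no successors, so □(p → ◇p) holds vacuously. ✓
That's 2 of 4 worlds, so 2/4 = 1/2.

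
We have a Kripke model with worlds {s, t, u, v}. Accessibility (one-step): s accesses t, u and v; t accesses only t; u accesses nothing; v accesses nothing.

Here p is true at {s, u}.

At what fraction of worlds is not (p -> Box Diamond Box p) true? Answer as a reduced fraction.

1/4

s: p -> Box Diamond Box p is F. ✓
t: p -> Box Diamond Box p is T. ✗
u: p -> Box Diamond Box p is T. ✗
v: p -> Box Diamond Box p is T. ✗
That's 1 of 4 worlds, so 1/4.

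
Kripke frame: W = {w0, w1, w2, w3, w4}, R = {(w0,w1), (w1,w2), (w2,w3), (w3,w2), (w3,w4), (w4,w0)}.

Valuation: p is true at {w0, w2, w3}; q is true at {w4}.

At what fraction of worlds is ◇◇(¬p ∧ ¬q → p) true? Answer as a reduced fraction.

w0: successors {w1}; ◇(¬p ∧ ¬q → p) there: w1:T. ✓
w1: successors {w2}; ◇(¬p ∧ ¬q → p) there: w2:T. ✓
w2: successors {w3}; ◇(¬p ∧ ¬q → p) there: w3:T. ✓
w3: successors {w2, w4}; ◇(¬p ∧ ¬q → p) there: w2:T, w4:T. ✓
w4: successors {w0}; ◇(¬p ∧ ¬q → p) there: w0:F. ✗
That's 4 of 5 worlds, so 4/5.

4/5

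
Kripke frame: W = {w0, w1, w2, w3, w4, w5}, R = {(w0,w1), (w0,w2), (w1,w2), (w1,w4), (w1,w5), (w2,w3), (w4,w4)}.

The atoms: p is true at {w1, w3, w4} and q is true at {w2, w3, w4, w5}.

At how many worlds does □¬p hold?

2

w0: successors {w1, w2}; ¬p there: w1:F, w2:T. ✗
w1: successors {w2, w4, w5}; ¬p there: w2:T, w4:F, w5:T. ✗
w2: successors {w3}; ¬p there: w3:F. ✗
w3: no successors, so □¬p holds vacuously. ✓
w4: successors {w4}; ¬p there: w4:F. ✗
w5: no successors, so □¬p holds vacuously. ✓
Satisfying worlds: {w3, w5}.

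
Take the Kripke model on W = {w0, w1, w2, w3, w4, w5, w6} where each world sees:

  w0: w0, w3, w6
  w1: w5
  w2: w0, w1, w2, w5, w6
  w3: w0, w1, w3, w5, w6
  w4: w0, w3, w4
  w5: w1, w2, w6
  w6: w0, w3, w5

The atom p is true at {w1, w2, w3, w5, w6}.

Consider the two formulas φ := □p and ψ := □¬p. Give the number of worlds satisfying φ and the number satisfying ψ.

2 and 0

For □p:
w0: successors {w0, w3, w6}; p there: w0:F, w3:T, w6:T. ✗
w1: successors {w5}; p there: w5:T. ✓
w2: successors {w0, w1, w2, w5, w6}; p there: w0:F, w1:T, w2:T, w5:T, w6:T. ✗
w3: successors {w0, w1, w3, w5, w6}; p there: w0:F, w1:T, w3:T, w5:T, w6:T. ✗
w4: successors {w0, w3, w4}; p there: w0:F, w3:T, w4:F. ✗
w5: successors {w1, w2, w6}; p there: w1:T, w2:T, w6:T. ✓
w6: successors {w0, w3, w5}; p there: w0:F, w3:T, w5:T. ✗
— 2 worlds.
For □¬p:
w0: successors {w0, w3, w6}; ¬p there: w0:T, w3:F, w6:F. ✗
w1: successors {w5}; ¬p there: w5:F. ✗
w2: successors {w0, w1, w2, w5, w6}; ¬p there: w0:T, w1:F, w2:F, w5:F, w6:F. ✗
w3: successors {w0, w1, w3, w5, w6}; ¬p there: w0:T, w1:F, w3:F, w5:F, w6:F. ✗
w4: successors {w0, w3, w4}; ¬p there: w0:T, w3:F, w4:T. ✗
w5: successors {w1, w2, w6}; ¬p there: w1:F, w2:F, w6:F. ✗
w6: successors {w0, w3, w5}; ¬p there: w0:T, w3:F, w5:F. ✗
— 0 worlds.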